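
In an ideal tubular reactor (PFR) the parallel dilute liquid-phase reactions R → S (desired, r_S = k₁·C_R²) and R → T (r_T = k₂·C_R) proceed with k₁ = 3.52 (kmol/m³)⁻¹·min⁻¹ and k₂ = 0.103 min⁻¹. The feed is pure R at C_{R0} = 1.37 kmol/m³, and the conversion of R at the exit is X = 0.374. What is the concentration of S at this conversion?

0.499 kmol/m³

C_R = C_{R0}(1−X) = 0.8576 kmol/m³.
Along a PFR/batch, dC_T/dC_R = −r_T/(r_S+r_T) = −k₂/(k₂+k₁·C_R).
Integrating from C_{R0} to C_R: C_T = (0.103/3.52)·ln[(0.103+3.52·1.37)/(0.103+3.52·0.858)] = 0.02926·ln(4.925/3.122) = 0.01334 kmol/m³.
Then C_S = (C_{R0}−C_R) − C_T = 0.5124 − 0.01334 = 0.4990 kmol/m³.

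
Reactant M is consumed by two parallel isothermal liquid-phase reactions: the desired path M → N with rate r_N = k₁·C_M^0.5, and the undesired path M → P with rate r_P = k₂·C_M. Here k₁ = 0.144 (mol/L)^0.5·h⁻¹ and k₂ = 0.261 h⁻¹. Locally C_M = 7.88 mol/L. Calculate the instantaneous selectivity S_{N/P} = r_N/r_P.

0.197

S_{N/P} = r_N/r_P = (k₁·C_M^0.5)/(k₂·C_M) = (k₁/k₂)·C_M^-0.5.
= (0.144×7.880^0.5) / (0.261×7.880) = 0.4042/2.057 = 0.197.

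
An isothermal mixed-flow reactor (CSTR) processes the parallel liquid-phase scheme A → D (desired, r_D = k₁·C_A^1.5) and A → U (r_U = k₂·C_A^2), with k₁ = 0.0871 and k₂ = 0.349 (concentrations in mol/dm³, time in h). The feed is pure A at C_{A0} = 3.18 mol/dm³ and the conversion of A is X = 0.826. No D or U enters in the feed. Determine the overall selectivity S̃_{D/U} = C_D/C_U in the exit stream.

0.336

Exit C_A = C_{A0}(1−X) = 3.18×0.174 = 0.5533 mol/dm³.
Rates in a CSTR are evaluated at the outlet concentration: r_D = 0.0871×0.5533^1.5 = 0.03585, r_U = 0.349×0.5533^2 = 0.1069.
Overall selectivity = C_D/C_U = r_Dτ/(r_Uτ) = r_D/r_U = 0.336.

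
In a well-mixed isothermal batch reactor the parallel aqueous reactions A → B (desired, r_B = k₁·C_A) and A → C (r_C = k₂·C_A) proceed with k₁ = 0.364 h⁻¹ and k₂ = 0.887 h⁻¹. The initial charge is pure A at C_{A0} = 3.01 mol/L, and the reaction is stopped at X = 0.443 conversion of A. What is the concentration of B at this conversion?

C_A = C_{A0}(1−X) = 1.677 mol/L.
Both paths are first order in A, so the instantaneous fraction to B is constant: dC_B/d(−C_A) = k₁/(k₁+k₂) = 0.2910.
C_B = 0.2910·(C_{A0}−C_A) = 0.2910×1.333 = 0.388 mol/L.

0.388 mol/L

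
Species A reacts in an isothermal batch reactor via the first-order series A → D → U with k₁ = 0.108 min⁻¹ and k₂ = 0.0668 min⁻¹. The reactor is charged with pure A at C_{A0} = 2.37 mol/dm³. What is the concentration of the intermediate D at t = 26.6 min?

Solving the coupled first-order balances gives C_D(t) = [k₁/(k₂−k₁)]·C_{A0}·(e^(−k₁t) − e^(−k₂t)).
e^(−k₁t) = e^(−0.108×26.6) = e^(−2.873) = 0.05654; e^(−k₂t) = e^(−1.777) = 0.1692.
C_D = 0.108×2.37/(0.0668−0.108) × (0.05654−0.1692) = (-6.213)×(-0.1126) = 0.6997 mol/dm³.

0.700 mol/dm³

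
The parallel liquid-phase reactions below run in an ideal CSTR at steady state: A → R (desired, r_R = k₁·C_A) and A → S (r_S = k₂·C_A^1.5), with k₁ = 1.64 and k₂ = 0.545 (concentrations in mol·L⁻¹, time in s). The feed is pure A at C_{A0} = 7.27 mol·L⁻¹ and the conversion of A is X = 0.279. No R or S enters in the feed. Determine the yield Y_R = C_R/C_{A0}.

Exit C_A = C_{A0}(1−X) = 7.27×0.721 = 5.242 mol·L⁻¹.
In a CSTR the entire volume is at exit conditions, so r_R = 1.64×5.242 = 8.596 and r_S = 0.545×5.242^1.5 = 6.540.
Fraction of consumed A going to R: r_R/(r_R+r_S) = 0.5679.
C_R = 0.5679·C_{A0}·X = 0.5679×7.27×0.279 = 1.15 mol·L⁻¹; Y_R = C_R/C_{A0} = 0.158.

0.158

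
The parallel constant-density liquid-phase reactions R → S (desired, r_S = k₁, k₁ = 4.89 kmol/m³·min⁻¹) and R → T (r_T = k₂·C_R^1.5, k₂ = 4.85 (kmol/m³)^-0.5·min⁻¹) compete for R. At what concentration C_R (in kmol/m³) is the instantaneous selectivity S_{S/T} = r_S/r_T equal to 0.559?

1.48 kmol/m³

S_{S/T} = (k₁/k₂)·C_R^-1.5 ⇒ C_R = (S·k₂/k₁)^(1/(-1.5)).
= (0.559×4.85/4.89)^(-0.6667) = (0.5544)^(-0.6667) = 1.48 kmol/m³.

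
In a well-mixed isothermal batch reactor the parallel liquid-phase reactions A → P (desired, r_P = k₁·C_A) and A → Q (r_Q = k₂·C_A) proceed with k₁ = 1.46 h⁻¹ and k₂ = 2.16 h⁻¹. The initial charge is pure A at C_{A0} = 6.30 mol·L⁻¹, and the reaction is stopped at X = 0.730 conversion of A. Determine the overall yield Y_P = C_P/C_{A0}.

0.294

C_A = C_{A0}(1−X) = 1.701 mol·L⁻¹.
Both paths are first order in A, so the instantaneous fraction to P is constant: dC_P/d(−C_A) = k₁/(k₁+k₂) = 0.4033.
C_P = 0.4033·(C_{A0}−C_A) = 0.4033×4.599 = 1.85 mol·L⁻¹.
Y_P = C_P/C_{A0} = 1.855/6.30 = 0.294.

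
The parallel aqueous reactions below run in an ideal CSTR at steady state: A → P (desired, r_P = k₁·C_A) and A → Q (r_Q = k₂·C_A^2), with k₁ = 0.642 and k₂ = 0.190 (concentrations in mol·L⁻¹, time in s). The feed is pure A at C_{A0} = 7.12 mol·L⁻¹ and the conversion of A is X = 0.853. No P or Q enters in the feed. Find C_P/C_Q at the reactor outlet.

3.23

Exit C_A = C_{A0}(1−X) = 7.12×0.147 = 1.047 mol·L⁻¹.
Rates in a CSTR are evaluated at the outlet concentration: r_P = 0.642×1.047 = 0.6719, r_Q = 0.190×1.047^2 = 0.2081.
Overall selectivity = C_P/C_Q = r_Pτ/(r_Qτ) = r_P/r_Q = 3.23.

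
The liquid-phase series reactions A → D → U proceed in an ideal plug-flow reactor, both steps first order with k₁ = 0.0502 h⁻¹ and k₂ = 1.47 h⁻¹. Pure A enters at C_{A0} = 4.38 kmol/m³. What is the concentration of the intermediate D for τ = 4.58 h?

For first-order series with pure A initially, C_D(τ) = k₁C_{A0}/(k₂−k₁)·(e^(−k₁τ) − e^(−k₂τ)).
e^(−k₁τ) = e^(−0.0502×4.58) = e^(−0.2299) = 0.7946; e^(−k₂τ) = e^(−6.733) = 0.001191.
C_D = 0.0502×4.38/(1.47−0.0502) × (0.7946−0.001191) = 0.1549×0.7934 = 0.1229 kmol/m³.

0.123 kmol/m³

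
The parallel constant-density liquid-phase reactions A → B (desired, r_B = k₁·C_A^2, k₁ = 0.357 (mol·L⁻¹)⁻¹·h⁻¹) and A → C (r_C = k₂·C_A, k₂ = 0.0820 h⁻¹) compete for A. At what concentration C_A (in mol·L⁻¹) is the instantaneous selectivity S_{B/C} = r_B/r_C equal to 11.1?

S_{B/C} = (k₁/k₂)·C_A ⇒ C_A = S·k₂/k₁.
= 11.1×0.0820/0.357 = 2.55 mol·L⁻¹.

2.55 mol·L⁻¹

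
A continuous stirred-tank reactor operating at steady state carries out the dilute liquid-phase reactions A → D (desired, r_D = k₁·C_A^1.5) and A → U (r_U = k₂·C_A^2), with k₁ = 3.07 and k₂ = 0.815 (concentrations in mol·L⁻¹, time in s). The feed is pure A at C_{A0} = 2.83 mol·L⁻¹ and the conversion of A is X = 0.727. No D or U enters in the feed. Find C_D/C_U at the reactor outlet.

Exit C_A = C_{A0}(1−X) = 2.83×0.273 = 0.7726 mol·L⁻¹.
In a CSTR the entire volume is at exit conditions, so r_D = 3.07×0.7726^1.5 = 2.085 and r_U = 0.815×0.7726^2 = 0.4865.
Overall selectivity = C_D/C_U = r_Dτ/(r_Uτ) = r_D/r_U = 4.29.

4.29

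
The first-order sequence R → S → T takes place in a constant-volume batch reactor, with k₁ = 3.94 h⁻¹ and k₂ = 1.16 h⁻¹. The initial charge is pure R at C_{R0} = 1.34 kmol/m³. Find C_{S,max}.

At the optimum, C_{S,max}/C_{R0} = (k₁/k₂)^[k₂/(k₂−k₁)].
= (3.94/1.16)^(1.16/(1.16−3.94)) = (3.397)^(-0.4173) = 0.6004.
C_{S,max} = 0.6004×1.34 = 0.804 kmol/m³.

0.804 kmol/m³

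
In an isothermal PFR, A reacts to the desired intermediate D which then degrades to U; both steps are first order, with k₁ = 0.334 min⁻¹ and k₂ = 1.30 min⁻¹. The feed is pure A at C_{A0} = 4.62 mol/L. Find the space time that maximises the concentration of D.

1.41 min

Setting dC_D/dτ = 0 gives τ_opt = ln(k₂/k₁)/(k₂−k₁).
= ln(1.30/0.334)/(1.30−0.334) = ln(3.892)/0.9660 = 1.359/0.9660 = 1.41 min.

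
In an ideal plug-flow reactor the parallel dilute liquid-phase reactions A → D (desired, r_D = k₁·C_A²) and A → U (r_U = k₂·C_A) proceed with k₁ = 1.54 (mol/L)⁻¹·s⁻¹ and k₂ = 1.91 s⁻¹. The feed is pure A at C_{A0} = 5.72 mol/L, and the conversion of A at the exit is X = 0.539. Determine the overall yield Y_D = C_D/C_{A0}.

C_A = C_{A0}(1−X) = 2.637 mol/L.
Along a PFR/batch, dC_U/dC_A = −r_U/(r_D+r_U) = −k₂/(k₂+k₁·C_A).
Integrating from C_{A0} to C_A: C_U = (1.91/1.54)·ln[(1.91+1.54·5.72)/(1.91+1.54·2.64)] = 1.240·ln(10.72/5.971) = 0.7257 mol/L.
Then C_D = (C_{A0}−C_A) − C_U = 3.083 − 0.7257 = 2.357 mol/L.
Y_D = C_D/C_{A0} = 2.357/5.72 = 0.412.

0.412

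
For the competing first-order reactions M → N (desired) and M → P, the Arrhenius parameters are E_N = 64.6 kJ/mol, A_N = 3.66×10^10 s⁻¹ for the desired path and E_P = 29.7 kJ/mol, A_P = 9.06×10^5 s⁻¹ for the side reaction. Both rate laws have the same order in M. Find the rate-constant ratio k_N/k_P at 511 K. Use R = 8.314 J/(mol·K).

10.9

Since both paths have the same order in M, the concentration cancels and S_{N/P} = k_N/k_P = (A_N/A_P)·exp[(E_P−E_N)/(RT)].
(E_P−E_N)/(RT) = (29.7−64.6)×10³/(8.314×511) = -34900/4248 = -8.215.
k_N/k_P = (3.66×10^10/9.06×10^5)·exp(-8.215) = 40397 × 2.706×10^-4 = 10.9.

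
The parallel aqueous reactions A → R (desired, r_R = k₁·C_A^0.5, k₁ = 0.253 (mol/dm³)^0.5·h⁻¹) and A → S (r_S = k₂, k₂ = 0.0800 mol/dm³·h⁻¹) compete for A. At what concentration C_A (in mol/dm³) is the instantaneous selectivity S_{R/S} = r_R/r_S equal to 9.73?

S_{R/S} = (k₁/k₂)·C_A^0.5 ⇒ C_A = (S·k₂/k₁)^(2).
= (9.73×0.0800/0.253)^(2) = (3.077)^(2) = 9.47 mol/dm³.

9.47 mol/dm³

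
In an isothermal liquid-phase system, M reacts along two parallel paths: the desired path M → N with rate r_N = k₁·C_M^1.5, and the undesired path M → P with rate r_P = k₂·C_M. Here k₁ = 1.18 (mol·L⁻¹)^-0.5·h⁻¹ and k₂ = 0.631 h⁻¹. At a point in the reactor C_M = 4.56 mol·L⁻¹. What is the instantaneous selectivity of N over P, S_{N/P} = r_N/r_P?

S_{N/P} = r_N/r_P = (k₁·C_M^1.5)/(k₂·C_M) = (k₁/k₂)·C_M^0.5.
= (1.18×4.560^1.5) / (0.631×4.560) = 11.49/2.877 = 3.99.
Since the desired path is higher order in M, keeping C_M high (PFR or concentrated feed) favours N.

3.99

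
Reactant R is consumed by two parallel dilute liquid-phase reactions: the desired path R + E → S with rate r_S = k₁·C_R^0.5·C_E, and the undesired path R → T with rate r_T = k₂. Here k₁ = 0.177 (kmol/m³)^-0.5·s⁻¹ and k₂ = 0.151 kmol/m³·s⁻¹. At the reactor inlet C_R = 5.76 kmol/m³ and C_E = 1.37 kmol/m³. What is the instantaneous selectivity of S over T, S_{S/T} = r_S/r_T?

S_{S/T} = r_S/r_T = (k₁·C_R^0.5·C_E)/(k₂) = (k₁/k₂)·C_R^0.5·C_E.
= (0.177×5.760^0.5×1.370) / (0.151) = 0.5820/0.1510 = 3.85.
Since the desired path is higher order in R, keeping C_R high (PFR or concentrated feed) favours S.

3.85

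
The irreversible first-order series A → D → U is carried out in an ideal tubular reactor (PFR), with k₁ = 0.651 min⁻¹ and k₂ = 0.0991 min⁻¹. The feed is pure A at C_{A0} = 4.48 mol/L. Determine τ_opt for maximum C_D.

Setting dC_D/dτ = 0 gives τ_opt = ln(k₂/k₁)/(k₂−k₁).
= ln(0.0991/0.651)/(0.0991−0.651) = ln(0.1522)/-0.5519 = -1.882/-0.5519 = 3.41 min.

3.41 min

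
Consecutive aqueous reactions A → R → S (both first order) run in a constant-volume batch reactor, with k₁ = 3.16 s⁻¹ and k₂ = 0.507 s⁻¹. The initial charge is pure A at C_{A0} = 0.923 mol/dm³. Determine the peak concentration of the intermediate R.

0.651 mol/dm³

At the optimum, C_{R,max}/C_{A0} = (k₁/k₂)^[k₂/(k₂−k₁)].
= (3.16/0.507)^(0.507/(0.507−3.16)) = (6.233)^(-0.1911) = 0.7049.
C_{R,max} = 0.7049×0.923 = 0.651 mol/dm³.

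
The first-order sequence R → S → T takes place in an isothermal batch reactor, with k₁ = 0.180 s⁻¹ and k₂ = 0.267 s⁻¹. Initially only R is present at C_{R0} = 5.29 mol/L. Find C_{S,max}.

At the optimum, C_{S,max}/C_{R0} = (k₁/k₂)^[k₂/(k₂−k₁)].
= (0.180/0.267)^(0.267/(0.267−0.180)) = (0.6742)^(3.069) = 0.2982.
C_{S,max} = 0.2982×5.29 = 1.58 mol/L.

1.58 mol/L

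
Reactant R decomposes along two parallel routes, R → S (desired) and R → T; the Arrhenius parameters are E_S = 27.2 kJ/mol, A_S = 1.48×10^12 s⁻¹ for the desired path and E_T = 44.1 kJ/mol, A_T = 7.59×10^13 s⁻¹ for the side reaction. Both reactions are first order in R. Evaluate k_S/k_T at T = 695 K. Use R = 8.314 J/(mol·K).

k_S/k_T = (A_S/A_T)·exp[−(E_S−E_T)/(RT)] = (A_S/A_T)·exp[(E_T−E_S)/(RT)].
(E_T−E_S)/(RT) = (44.1−27.2)×10³/(8.314×695) = 16900/5778 = 2.925.
k_S/k_T = (1.48×10^12/7.59×10^13)·exp(2.925) = 0.01950 × 18.63 = 0.363.
Since E_S < E_T, lowering the temperature improves selectivity toward S.

0.363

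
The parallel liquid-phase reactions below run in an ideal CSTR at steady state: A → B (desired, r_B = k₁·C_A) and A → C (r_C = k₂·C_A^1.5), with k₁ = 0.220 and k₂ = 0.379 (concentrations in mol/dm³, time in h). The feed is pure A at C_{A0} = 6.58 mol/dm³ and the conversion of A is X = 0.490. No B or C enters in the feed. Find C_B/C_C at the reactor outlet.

0.317

Exit C_A = C_{A0}(1−X) = 6.58×0.510 = 3.356 mol/dm³.
Rates in a CSTR are evaluated at the outlet concentration: r_B = 0.220×3.356 = 0.7383, r_C = 0.379×3.356^1.5 = 2.330.
Overall selectivity = C_B/C_C = r_Bτ/(r_Cτ) = r_B/r_C = 0.317.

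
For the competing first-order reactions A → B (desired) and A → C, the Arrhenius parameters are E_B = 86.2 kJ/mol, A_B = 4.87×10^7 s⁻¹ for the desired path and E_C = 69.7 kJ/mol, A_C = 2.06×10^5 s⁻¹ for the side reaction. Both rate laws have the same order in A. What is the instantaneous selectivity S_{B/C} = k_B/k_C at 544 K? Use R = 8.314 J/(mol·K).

k_B/k_C = (A_B/A_C)·exp[−(E_B−E_C)/(RT)] = (A_B/A_C)·exp[(E_C−E_B)/(RT)].
(E_C−E_B)/(RT) = (69.7−86.2)×10³/(8.314×544) = -16500/4523 = -3.648.
k_B/k_C = (4.87×10^7/2.06×10^5)·exp(-3.648) = 236.4 × 0.02604 = 6.16.
Since E_B > E_C, raising the temperature improves selectivity toward B.

6.16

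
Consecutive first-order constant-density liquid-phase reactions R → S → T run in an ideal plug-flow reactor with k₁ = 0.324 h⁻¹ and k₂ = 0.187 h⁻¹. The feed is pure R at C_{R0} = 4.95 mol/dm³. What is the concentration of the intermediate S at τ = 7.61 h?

The intermediate concentration in a first-order A→B→C sequence is C_S = k₁C_{R0}(e^(−k₁τ) − e^(−k₂τ))/(k₂−k₁).
e^(−k₁τ) = e^(−0.324×7.61) = e^(−2.466) = 0.08495; e^(−k₂τ) = e^(−1.423) = 0.2410.
C_S = 0.324×4.95/(0.187−0.324) × (0.08495−0.2410) = (-11.71)×(-0.1560) = 1.826 mol/dm³.

1.83 mol/dm³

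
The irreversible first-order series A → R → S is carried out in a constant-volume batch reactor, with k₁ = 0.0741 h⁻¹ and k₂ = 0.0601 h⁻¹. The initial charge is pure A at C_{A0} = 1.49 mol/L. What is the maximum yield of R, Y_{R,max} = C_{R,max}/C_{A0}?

0.407

For a first-order series the maximum intermediate yield is C_{R,max}/C_{A0} = (k₁/k₂)^[k₂/(k₂−k₁)].
= (0.0741/0.0601)^(0.0601/(0.0601−0.0741)) = (1.233)^(-4.293) = 0.4070.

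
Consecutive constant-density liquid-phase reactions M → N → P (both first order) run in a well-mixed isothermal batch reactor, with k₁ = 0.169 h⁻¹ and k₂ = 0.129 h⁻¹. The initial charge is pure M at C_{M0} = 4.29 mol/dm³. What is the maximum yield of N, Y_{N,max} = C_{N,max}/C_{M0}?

At the optimum, C_{N,max}/C_{M0} = (k₁/k₂)^[k₂/(k₂−k₁)].
= (0.169/0.129)^(0.129/(0.129−0.169)) = (1.310)^(-3.225) = 0.4185.

0.419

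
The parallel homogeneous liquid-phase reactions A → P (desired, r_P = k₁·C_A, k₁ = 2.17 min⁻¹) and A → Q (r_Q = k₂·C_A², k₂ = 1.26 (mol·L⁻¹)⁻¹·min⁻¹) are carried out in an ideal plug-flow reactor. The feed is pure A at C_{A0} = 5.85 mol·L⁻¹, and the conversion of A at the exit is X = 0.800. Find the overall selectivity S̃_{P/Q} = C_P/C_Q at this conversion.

C_A = C_{A0}(1−X) = 1.170 mol·L⁻¹.
Along a PFR/batch, dC_P/dC_A = −r_P/(r_P+r_Q) = −k₁/(k₁+k₂·C_A).
Integrating from C_{A0} to C_A: C_P = (2.17/1.26)·ln[(2.17+1.26·5.85)/(2.17+1.26·1.17)] = 1.722·ln(9.541/3.644) = 1.658 mol·L⁻¹.
C_Q = (C_{A0}−C_A)−C_P = 3.022 mol·L⁻¹; S̃_{P/Q} = 1.658/3.022 = 0.548.

0.548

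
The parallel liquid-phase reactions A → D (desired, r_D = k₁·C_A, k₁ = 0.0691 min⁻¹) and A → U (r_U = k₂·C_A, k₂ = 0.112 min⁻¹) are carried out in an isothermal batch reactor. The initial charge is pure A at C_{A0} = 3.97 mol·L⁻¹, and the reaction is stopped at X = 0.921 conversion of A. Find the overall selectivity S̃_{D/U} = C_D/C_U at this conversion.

0.617

C_A = C_{A0}(1−X) = 0.3136 mol·L⁻¹.
Both paths are first order in A, so the instantaneous fraction to D is constant: dC_D/d(−C_A) = k₁/(k₁+k₂) = 0.3816.
C_D = 0.3816·(C_{A0}−C_A) = 0.3816×3.656 = 1.40 mol·L⁻¹.
C_U = (C_{A0}−C_A)−C_D = 2.261 mol·L⁻¹; S̃_{D/U} = 1.395/2.261 = 0.617.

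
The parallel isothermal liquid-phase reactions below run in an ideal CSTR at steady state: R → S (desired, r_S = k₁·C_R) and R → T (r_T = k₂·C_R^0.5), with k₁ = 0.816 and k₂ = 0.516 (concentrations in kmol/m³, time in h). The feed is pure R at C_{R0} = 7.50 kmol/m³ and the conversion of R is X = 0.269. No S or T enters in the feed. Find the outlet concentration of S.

Exit C_R = C_{R0}(1−X) = 7.50×0.731 = 5.482 kmol/m³.
A CSTR operates uniformly at the exit composition, giving r_S = 4.474 and r_T = 1.208 (each k·C_R^n at C_R = 5.482).
Fraction of consumed R going to S: r_S/(r_S+r_T) = 0.7874.
C_S = 0.7874·C_{R0}·X = 0.7874×7.50×0.269 = 1.59 kmol/m³.

1.59 kmol/m³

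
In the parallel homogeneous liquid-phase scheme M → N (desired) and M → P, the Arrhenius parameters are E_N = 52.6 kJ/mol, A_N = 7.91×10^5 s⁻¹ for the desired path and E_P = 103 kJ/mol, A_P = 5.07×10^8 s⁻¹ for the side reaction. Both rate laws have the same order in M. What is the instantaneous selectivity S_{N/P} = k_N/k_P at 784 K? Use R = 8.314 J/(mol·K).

k_N/k_P = (A_N/A_P)·exp[−(E_N−E_P)/(RT)] = (A_N/A_P)·exp[(E_P−E_N)/(RT)].
(E_P−E_N)/(RT) = (103−52.6)×10³/(8.314×784) = 50400/6518 = 7.732.
k_N/k_P = (7.91×10^5/5.07×10^8)·exp(7.732) = 0.001560 × 2281 = 3.56.
Since E_N < E_P, lowering the temperature improves selectivity toward N.

3.56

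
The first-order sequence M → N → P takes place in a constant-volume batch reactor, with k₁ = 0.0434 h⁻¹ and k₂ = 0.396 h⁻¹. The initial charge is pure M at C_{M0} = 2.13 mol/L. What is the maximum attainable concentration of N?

For a first-order series the maximum intermediate yield is C_{N,max}/C_{M0} = (k₁/k₂)^[k₂/(k₂−k₁)].
= (0.0434/0.396)^(0.396/(0.396−0.0434)) = (0.1096)^(1.123) = 0.08348.
C_{N,max} = 0.08348×2.13 = 0.178 mol/L.

0.178 mol/L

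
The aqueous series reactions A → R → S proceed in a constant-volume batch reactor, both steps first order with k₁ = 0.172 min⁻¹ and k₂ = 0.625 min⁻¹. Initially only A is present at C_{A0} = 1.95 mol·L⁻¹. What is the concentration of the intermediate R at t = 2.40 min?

0.325 mol·L⁻¹

For first-order series with pure A initially, C_R(t) = k₁C_{A0}/(k₂−k₁)·(e^(−k₁t) − e^(−k₂t)).
e^(−k₁t) = e^(−0.172×2.40) = e^(−0.4128) = 0.6618; e^(−k₂t) = e^(−1.500) = 0.2231.
C_R = 0.172×1.95/(0.625−0.172) × (0.6618−0.2231) = 0.7404×0.4387 = 0.3248 mol·L⁻¹.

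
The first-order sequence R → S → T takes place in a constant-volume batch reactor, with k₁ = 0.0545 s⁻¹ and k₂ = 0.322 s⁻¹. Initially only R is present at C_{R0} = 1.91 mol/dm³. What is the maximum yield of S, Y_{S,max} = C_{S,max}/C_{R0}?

At the optimum, C_{S,max}/C_{R0} = (k₁/k₂)^[k₂/(k₂−k₁)].
= (0.0545/0.322)^(0.322/(0.322−0.0545)) = (0.1693)^(1.204) = 0.1179.

0.118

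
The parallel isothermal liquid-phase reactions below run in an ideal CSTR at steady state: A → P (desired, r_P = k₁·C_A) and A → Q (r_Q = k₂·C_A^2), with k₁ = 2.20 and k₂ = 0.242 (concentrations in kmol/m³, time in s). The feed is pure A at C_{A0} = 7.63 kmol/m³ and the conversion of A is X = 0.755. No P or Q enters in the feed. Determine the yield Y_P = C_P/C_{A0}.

Exit C_A = C_{A0}(1−X) = 7.63×0.245 = 1.869 kmol/m³.
In a CSTR the entire volume is at exit conditions, so r_P = 2.20×1.869 = 4.113 and r_Q = 0.242×1.869^2 = 0.8457.
Fraction of consumed A going to P: r_P/(r_P+r_Q) = 0.8294.
C_P = 0.8294·C_{A0}·X = 0.8294×7.63×0.755 = 4.78 kmol/m³; Y_P = C_P/C_{A0} = 0.626.

0.626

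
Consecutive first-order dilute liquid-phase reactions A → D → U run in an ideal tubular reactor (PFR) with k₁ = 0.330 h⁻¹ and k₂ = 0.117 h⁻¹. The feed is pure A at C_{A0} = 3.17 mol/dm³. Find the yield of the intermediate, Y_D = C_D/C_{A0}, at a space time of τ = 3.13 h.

Solving the coupled first-order balances gives C_D(τ) = [k₁/(k₂−k₁)]·C_{A0}·(e^(−k₁τ) − e^(−k₂τ)).
e^(−k₁τ) = e^(−0.330×3.13) = e^(−1.033) = 0.3560; e^(−k₂τ) = e^(−0.3662) = 0.6934.
C_D = 0.330×3.17/(0.117−0.330) × (0.3560−0.6934) = (-4.911)×(-0.3374) = 1.657 mol/dm³.
Y_D = C_D/C_{A0} = 1.657/3.17 = 0.523.

0.523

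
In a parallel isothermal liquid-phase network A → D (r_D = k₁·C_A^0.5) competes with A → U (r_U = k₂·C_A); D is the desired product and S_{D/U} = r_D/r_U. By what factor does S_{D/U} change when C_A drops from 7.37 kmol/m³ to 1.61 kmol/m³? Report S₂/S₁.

2.14

S_{D/U} = (k₁/k₂)·C_A^-0.5, so S₂/S₁ = (C_{A,2}/C_{A,1})^-0.5.
= (1.61/7.37)^(-0.5) = (0.2185)^(-0.5) = 2.14.
Selectivity toward D rises as C_A falls — low-concentration operation is favoured.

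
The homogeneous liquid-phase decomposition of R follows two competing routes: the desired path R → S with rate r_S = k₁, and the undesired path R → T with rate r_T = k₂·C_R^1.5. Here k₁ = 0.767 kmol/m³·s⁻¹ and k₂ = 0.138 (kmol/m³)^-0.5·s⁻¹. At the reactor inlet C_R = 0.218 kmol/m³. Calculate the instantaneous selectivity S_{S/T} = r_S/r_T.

S_{S/T} = r_S/r_T = (k₁)/(k₂·C_R^1.5) = (k₁/k₂)·C_R^-1.5.
= (0.767) / (0.138×0.2180^1.5) = 0.7670/0.01405 = 54.6.
The undesired path is higher order in R, so low C_R (CSTR or dilute feed) favours S.

54.6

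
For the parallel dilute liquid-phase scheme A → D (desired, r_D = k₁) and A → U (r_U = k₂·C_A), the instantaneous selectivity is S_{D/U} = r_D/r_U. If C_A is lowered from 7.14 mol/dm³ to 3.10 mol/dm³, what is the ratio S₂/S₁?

2.30

S_{D/U} = (k₁/k₂)·C_A⁻¹, so S₂/S₁ = (C_{A,2}/C_{A,1})⁻¹.
= 7.14/3.10 = 2.30.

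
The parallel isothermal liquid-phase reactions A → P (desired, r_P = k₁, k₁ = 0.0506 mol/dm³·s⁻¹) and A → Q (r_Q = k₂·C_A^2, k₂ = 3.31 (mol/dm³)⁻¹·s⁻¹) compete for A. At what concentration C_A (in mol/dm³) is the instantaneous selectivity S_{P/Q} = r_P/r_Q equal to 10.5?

S_{P/Q} = (k₁/k₂)·C_A^-2 ⇒ C_A = (S·k₂/k₁)^(-0.5).
= (10.5×3.31/0.0506)^(-0.5) = (686.9)^(-0.5) = 0.0382 mol/dm³.

0.0382 mol/dm³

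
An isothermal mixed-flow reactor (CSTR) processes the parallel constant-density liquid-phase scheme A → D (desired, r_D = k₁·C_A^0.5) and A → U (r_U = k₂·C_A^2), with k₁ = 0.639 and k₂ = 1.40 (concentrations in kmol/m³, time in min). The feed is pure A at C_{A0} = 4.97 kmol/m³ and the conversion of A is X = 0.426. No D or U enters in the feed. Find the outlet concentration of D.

0.183 kmol/m³

Exit C_A = C_{A0}(1−X) = 4.97×0.574 = 2.853 kmol/m³.
A CSTR operates uniformly at the exit composition, giving r_D = 1.079 and r_U = 11.39 (each k·C_A^n at C_A = 2.853).
Fraction of consumed A going to D: r_D/(r_D+r_U) = 0.08653.
C_D = 0.08653·C_{A0}·X = 0.08653×4.97×0.426 = 0.183 kmol/m³.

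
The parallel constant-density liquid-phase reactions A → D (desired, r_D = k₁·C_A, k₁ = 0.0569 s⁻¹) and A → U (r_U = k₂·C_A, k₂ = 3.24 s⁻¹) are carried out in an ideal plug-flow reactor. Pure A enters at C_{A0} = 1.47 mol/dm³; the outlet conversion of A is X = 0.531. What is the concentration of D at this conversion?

C_A = C_{A0}(1−X) = 0.6894 mol/dm³.
Both paths are first order in A, so the instantaneous fraction to D is constant: dC_D/d(−C_A) = k₁/(k₁+k₂) = 0.01726.
C_D = 0.01726·(C_{A0}−C_A) = 0.01726×0.7806 = 0.0135 mol/dm³.

0.0135 mol/dm³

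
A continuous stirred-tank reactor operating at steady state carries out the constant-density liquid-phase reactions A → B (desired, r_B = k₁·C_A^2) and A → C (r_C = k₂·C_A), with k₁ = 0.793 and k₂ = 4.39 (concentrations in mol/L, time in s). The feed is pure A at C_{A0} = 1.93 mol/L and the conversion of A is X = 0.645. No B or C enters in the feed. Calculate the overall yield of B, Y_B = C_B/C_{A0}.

0.0710

Exit C_A = C_{A0}(1−X) = 1.93×0.355 = 0.6851 mol/L.
Rates in a CSTR are evaluated at the outlet concentration: r_B = 0.793×0.6851^2 = 0.3723, r_C = 4.39×0.6851 = 3.008.
Fraction of consumed A going to B: r_B/(r_B+r_C) = 0.1101.
C_B = 0.1101·C_{A0}·X = 0.1101×1.93×0.645 = 0.137 mol/L; Y_B = C_B/C_{A0} = 0.0710.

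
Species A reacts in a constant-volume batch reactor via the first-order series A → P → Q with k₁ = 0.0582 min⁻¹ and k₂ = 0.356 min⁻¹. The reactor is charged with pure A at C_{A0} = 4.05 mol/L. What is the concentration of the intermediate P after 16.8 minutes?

0.296 mol/L

The intermediate concentration in a first-order A→B→C sequence is C_P = k₁C_{A0}(e^(−k₁t) − e^(−k₂t))/(k₂−k₁).
e^(−k₁t) = e^(−0.0582×16.8) = e^(−0.9778) = 0.3762; e^(−k₂t) = e^(−5.981) = 0.002527.
C_P = 0.0582×4.05/(0.356−0.0582) × (0.3762−0.002527) = 0.7915×0.3736 = 0.2957 mol/L.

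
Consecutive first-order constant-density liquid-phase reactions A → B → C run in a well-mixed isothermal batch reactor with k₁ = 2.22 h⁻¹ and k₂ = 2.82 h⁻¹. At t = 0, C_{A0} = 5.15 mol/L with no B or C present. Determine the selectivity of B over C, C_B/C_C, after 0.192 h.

3.12

For first-order series with pure A initially, C_B(t) = k₁C_{A0}/(k₂−k₁)·(e^(−k₁t) − e^(−k₂t)).
e^(−k₁t) = e^(−2.22×0.192) = e^(−0.4262) = 0.6530; e^(−k₂t) = e^(−0.5414) = 0.5819.
C_B = 2.22×5.15/(2.82−2.22) × (0.6530−0.5819) = 19.06×0.07105 = 1.354 mol/L.
C_A = C_{A0}e^(−k₁t) = 3.363 mol/L, so C_C = C_{A0}−C_A−C_B = 0.4334 mol/L; C_B/C_C = 3.12.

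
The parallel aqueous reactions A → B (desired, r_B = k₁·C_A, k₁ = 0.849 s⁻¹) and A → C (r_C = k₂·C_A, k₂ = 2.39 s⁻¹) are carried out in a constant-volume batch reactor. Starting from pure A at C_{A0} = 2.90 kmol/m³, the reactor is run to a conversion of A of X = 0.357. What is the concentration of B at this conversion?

C_A = C_{A0}(1−X) = 1.865 kmol/m³.
Both paths are first order in A, so the instantaneous fraction to B is constant: dC_B/d(−C_A) = k₁/(k₁+k₂) = 0.2621.
C_B = 0.2621·(C_{A0}−C_A) = 0.2621×1.035 = 0.271 kmol/m³.

0.271 kmol/m³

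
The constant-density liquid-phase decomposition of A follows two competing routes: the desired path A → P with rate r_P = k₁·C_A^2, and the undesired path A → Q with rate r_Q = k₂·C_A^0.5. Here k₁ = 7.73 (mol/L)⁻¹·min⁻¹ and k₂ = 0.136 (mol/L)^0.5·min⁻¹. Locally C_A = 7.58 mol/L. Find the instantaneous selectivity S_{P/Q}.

S_{P/Q} = r_P/r_Q = (k₁·C_A^2)/(k₂·C_A^0.5) = (k₁/k₂)·C_A^1.5.
= (7.73×7.580^2) / (0.136×7.580^0.5) = 444.1/0.3744 = 1186.

1186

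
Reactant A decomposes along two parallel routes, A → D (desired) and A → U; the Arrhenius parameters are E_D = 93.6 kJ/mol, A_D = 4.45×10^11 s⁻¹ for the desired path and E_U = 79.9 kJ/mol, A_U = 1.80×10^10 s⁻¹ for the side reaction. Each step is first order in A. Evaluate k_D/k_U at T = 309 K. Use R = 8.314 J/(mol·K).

0.119

With equal orders, S_{D/U} = k_D/k_U = (A_D/A_U)·exp[(E_U−E_D)/(RT)].
(E_U−E_D)/(RT) = (79.9−93.6)×10³/(8.314×309) = -13700/2569 = -5.333.
k_D/k_U = (4.45×10^11/1.80×10^10)·exp(-5.333) = 24.72 × 0.004831 = 0.119.
Since E_D > E_U, raising the temperature improves selectivity toward D.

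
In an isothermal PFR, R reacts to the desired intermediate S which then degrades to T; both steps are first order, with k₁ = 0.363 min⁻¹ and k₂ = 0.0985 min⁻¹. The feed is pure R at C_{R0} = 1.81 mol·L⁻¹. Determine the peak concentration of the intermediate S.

At the optimum, C_{S,max}/C_{R0} = (k₁/k₂)^[k₂/(k₂−k₁)].
= (0.363/0.0985)^(0.0985/(0.0985−0.363)) = (3.685)^(-0.3724) = 0.6152.
C_{S,max} = 0.6152×1.81 = 1.11 mol·L⁻¹.

1.11 mol·L⁻¹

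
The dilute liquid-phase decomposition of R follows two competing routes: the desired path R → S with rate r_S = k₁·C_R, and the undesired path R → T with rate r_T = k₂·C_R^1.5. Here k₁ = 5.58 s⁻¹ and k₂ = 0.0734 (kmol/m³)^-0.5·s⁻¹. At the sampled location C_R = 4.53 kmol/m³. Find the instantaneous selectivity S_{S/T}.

S_{S/T} = r_S/r_T = (k₁·C_R)/(k₂·C_R^1.5) = (k₁/k₂)·C_R^-0.5.
= (5.58×4.530) / (0.0734×4.530^1.5) = 25.28/0.7077 = 35.7.

35.7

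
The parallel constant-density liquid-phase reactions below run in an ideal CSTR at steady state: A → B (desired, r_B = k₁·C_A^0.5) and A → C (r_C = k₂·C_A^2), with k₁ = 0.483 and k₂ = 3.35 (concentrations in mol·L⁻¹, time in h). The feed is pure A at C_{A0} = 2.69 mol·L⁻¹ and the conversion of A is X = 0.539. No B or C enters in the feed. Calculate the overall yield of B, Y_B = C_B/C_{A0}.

Exit C_A = C_{A0}(1−X) = 2.69×0.461 = 1.240 mol·L⁻¹.
Rates in a CSTR are evaluated at the outlet concentration: r_B = 0.483×1.240^0.5 = 0.5379, r_C = 3.35×1.240^2 = 5.152.
Fraction of consumed A going to B: r_B/(r_B+r_C) = 0.09454.
C_B = 0.09454·C_{A0}·X = 0.09454×2.69×0.539 = 0.137 mol·L⁻¹; Y_B = C_B/C_{A0} = 0.0510.

0.0510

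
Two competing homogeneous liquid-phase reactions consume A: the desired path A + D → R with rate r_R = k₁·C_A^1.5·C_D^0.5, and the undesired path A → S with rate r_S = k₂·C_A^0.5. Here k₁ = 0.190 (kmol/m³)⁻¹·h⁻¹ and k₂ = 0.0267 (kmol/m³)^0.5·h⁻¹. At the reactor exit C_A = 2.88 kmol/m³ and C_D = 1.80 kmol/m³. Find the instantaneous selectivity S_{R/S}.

S_{R/S} = r_R/r_S = (k₁·C_A^1.5·C_D^0.5)/(k₂·C_A^0.5) = (k₁/k₂)·C_A·C_D^0.5.
= (0.190×2.880^1.5×1.800^0.5) / (0.0267×2.880^0.5) = 1.246/0.04531 = 27.5.

27.5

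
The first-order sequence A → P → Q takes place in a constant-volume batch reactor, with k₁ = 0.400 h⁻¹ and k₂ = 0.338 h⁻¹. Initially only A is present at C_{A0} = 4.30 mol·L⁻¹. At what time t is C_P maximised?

2.72 h

Setting dC_P/dt = 0 gives t_opt = ln(k₂/k₁)/(k₂−k₁).
= ln(0.338/0.400)/(0.338−0.400) = ln(0.8450)/-0.06200 = -0.1684/-0.06200 = 2.72 h.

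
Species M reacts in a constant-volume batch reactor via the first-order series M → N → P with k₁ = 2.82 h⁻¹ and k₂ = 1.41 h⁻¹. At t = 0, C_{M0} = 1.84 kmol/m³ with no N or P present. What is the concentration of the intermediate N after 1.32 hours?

The intermediate concentration in a first-order A→B→C sequence is C_N = k₁C_{M0}(e^(−k₁t) − e^(−k₂t))/(k₂−k₁).
e^(−k₁t) = e^(−2.82×1.32) = e^(−3.722) = 0.02418; e^(−k₂t) = e^(−1.861) = 0.1555.
C_N = 2.82×1.84/(1.41−2.82) × (0.02418−0.1555) = (-3.680)×(-0.1313) = 0.4832 kmol/m³.

0.483 kmol/m³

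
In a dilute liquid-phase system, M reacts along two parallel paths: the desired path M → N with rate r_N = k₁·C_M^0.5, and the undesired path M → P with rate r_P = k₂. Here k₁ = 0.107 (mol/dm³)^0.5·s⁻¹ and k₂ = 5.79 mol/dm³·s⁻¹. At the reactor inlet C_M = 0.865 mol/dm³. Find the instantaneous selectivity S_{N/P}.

S_{N/P} = r_N/r_P = (k₁·C_M^0.5)/(k₂) = (k₁/k₂)·C_M^0.5.
= (0.107×0.8650^0.5) / (5.79) = 0.09952/5.790 = 0.0172.

0.0172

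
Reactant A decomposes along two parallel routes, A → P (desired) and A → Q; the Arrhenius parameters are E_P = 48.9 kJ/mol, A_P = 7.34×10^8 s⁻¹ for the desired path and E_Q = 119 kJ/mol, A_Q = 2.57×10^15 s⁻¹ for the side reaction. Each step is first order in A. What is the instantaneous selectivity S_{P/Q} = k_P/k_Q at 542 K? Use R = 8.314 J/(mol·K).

1.63

k_P/k_Q = (A_P/A_Q)·exp[−(E_P−E_Q)/(RT)] = (A_P/A_Q)·exp[(E_Q−E_P)/(RT)].
(E_Q−E_P)/(RT) = (119−48.9)×10³/(8.314×542) = 70100/4506 = 15.56.
k_P/k_Q = (7.34×10^8/2.57×10^15)·exp(15.56) = 2.856×10^-7 × 5.702×10^6 = 1.63.
Since E_P < E_Q, lowering the temperature improves selectivity toward P.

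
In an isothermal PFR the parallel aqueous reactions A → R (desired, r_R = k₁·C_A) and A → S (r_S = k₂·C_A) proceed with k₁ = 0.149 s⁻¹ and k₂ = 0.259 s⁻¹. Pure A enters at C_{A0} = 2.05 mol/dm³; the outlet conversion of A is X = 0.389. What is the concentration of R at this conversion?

C_A = C_{A0}(1−X) = 1.253 mol/dm³.
Both paths are first order in A, so the instantaneous fraction to R is constant: dC_R/d(−C_A) = k₁/(k₁+k₂) = 0.3652.
C_R = 0.3652·(C_{A0}−C_A) = 0.3652×0.7974 = 0.291 mol/dm³.

0.291 mol/dm³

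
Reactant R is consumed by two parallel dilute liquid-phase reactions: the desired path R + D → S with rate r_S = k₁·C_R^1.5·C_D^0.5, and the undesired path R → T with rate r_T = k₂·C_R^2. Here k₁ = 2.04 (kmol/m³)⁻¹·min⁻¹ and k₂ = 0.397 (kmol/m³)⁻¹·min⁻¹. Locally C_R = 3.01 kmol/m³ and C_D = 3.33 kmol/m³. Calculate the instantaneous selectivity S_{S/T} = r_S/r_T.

S_{S/T} = r_S/r_T = (k₁·C_R^1.5·C_D^0.5)/(k₂·C_R^2) = (k₁/k₂)·C_R^-0.5·C_D^0.5.
= (2.04×3.010^1.5×3.330^0.5) / (0.397×3.010^2) = 19.44/3.597 = 5.40.

5.40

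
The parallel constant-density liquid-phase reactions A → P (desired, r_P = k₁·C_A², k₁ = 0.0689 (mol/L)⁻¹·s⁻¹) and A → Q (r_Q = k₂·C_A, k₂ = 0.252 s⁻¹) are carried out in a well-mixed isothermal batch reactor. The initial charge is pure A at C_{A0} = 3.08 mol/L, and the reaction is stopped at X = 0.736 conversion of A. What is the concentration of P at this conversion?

C_A = C_{A0}(1−X) = 0.8131 mol/L.
Along a PFR/batch, dC_Q/dC_A = −r_Q/(r_P+r_Q) = −k₂/(k₂+k₁·C_A).
Integrating from C_{A0} to C_A: C_Q = (0.252/0.0689)·ln[(0.252+0.0689·3.08)/(0.252+0.0689·0.813)] = 3.657·ln(0.4642/0.3080) = 1.500 mol/L.
Then C_P = (C_{A0}−C_A) − C_Q = 2.267 − 1.500 = 0.7667 mol/L.

0.767 mol/L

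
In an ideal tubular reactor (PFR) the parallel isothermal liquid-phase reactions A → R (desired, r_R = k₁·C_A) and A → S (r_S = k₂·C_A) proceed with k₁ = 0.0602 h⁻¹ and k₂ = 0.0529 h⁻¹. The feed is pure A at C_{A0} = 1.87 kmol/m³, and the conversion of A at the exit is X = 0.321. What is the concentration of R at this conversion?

C_A = C_{A0}(1−X) = 1.270 kmol/m³.
Both paths are first order in A, so the instantaneous fraction to R is constant: dC_R/d(−C_A) = k₁/(k₁+k₂) = 0.5323.
C_R = 0.5323·(C_{A0}−C_A) = 0.5323×0.6003 = 0.320 kmol/m³.

0.320 kmol/m³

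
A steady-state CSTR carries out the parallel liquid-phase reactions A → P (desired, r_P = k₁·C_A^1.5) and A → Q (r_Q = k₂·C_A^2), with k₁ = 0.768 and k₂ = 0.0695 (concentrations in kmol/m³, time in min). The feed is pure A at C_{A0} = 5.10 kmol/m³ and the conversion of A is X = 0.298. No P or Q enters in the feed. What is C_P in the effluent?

1.30 kmol/m³

Exit C_A = C_{A0}(1−X) = 5.10×0.702 = 3.580 kmol/m³.
In a CSTR the entire volume is at exit conditions, so r_P = 0.768×3.580^1.5 = 5.203 and r_Q = 0.0695×3.580^2 = 0.8908.
Fraction of consumed A going to P: r_P/(r_P+r_Q) = 0.8538.
C_P = 0.8538·C_{A0}·X = 0.8538×5.10×0.298 = 1.30 kmol/m³.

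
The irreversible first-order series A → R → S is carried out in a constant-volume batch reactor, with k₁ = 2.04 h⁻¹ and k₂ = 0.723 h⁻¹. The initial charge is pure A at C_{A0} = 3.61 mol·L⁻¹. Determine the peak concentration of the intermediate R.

For a first-order series the maximum intermediate yield is C_{R,max}/C_{A0} = (k₁/k₂)^[k₂/(k₂−k₁)].
= (2.04/0.723)^(0.723/(0.723−2.04)) = (2.822)^(-0.5490) = 0.5658.
C_{R,max} = 0.5658×3.61 = 2.04 mol·L⁻¹.

2.04 mol·L⁻¹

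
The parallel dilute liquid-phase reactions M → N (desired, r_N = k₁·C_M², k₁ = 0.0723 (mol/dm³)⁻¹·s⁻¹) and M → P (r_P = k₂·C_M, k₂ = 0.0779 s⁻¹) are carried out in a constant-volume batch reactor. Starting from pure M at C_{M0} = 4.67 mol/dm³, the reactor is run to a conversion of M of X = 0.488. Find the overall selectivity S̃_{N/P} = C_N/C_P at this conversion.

C_M = C_{M0}(1−X) = 2.391 mol/dm³.
Along a PFR/batch, dC_P/dC_M = −r_P/(r_N+r_P) = −k₂/(k₂+k₁·C_M).
Integrating from C_{M0} to C_M: C_P = (0.0779/0.0723)·ln[(0.0779+0.0723·4.67)/(0.0779+0.0723·2.39)] = 1.077·ln(0.4155/0.2508) = 0.5442 mol/dm³.
Then C_N = (C_{M0}−C_M) − C_P = 2.279 − 0.5442 = 1.735 mol/dm³.
S̃_{N/P} = C_N/C_P = 1.735/0.5442 = 3.19.

3.19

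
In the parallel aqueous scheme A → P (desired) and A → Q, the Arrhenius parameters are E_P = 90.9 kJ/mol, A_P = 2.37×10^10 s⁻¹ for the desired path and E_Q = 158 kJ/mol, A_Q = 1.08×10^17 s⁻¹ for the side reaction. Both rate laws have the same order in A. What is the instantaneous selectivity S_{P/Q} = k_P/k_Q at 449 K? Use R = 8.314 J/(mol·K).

With equal orders, S_{P/Q} = k_P/k_Q = (A_P/A_Q)·exp[(E_Q−E_P)/(RT)].
(E_Q−E_P)/(RT) = (158−90.9)×10³/(8.314×449) = 67100/3733 = 17.97.
k_P/k_Q = (2.37×10^10/1.08×10^17)·exp(17.97) = 2.194×10^-7 × 6.403×10^7 = 14.1.

14.1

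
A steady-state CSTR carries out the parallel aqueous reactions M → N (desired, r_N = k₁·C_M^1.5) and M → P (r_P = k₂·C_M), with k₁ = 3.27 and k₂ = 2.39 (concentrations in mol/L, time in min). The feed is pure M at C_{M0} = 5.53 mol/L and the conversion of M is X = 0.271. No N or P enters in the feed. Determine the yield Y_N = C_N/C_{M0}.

Exit C_M = C_{M0}(1−X) = 5.53×0.729 = 4.031 mol/L.
A CSTR operates uniformly at the exit composition, giving r_N = 26.47 and r_P = 9.635 (each k·C_M^n at C_M = 4.031).
Fraction of consumed M going to N: r_N/(r_N+r_P) = 0.7331.
C_N = 0.7331·C_{M0}·X = 0.7331×5.53×0.271 = 1.10 mol/L; Y_N = C_N/C_{M0} = 0.199.

0.199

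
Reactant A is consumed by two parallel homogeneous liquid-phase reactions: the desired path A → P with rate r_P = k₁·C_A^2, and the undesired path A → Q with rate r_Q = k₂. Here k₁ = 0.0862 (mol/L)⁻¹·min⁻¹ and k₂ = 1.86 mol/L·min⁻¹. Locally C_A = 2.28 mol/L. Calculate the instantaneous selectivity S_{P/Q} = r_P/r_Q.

S_{P/Q} = r_P/r_Q = (k₁·C_A^2)/(k₂) = (k₁/k₂)·C_A^2.
= (0.0862×2.280^2) / (1.86) = 0.4481/1.860 = 0.241.
Since the desired path is higher order in A, keeping C_A high (PFR or concentrated feed) favours P.

0.241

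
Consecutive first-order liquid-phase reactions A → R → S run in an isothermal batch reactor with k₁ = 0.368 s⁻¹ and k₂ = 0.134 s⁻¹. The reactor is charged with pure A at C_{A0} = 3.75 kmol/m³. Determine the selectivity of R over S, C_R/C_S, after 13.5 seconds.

0.331

The intermediate concentration in a first-order A→B→C sequence is C_R = k₁C_{A0}(e^(−k₁t) − e^(−k₂t))/(k₂−k₁).
e^(−k₁t) = e^(−0.368×13.5) = e^(−4.968) = 0.006957; e^(−k₂t) = e^(−1.809) = 0.1638.
C_R = 0.368×3.75/(0.134−0.368) × (0.006957−0.1638) = (-5.897)×(-0.1569) = 0.9251 kmol/m³.
C_A = C_{A0}e^(−k₁t) = 0.02609 kmol/m³, so C_S = C_{A0}−C_A−C_R = 2.799 kmol/m³; C_R/C_S = 0.331.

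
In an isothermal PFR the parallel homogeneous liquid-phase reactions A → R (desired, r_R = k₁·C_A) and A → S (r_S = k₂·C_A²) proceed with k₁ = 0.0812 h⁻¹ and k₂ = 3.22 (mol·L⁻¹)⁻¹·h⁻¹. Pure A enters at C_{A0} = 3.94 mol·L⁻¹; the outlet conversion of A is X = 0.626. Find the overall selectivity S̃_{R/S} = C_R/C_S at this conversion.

C_A = C_{A0}(1−X) = 1.474 mol·L⁻¹.
Along a PFR/batch, dC_R/dC_A = −r_R/(r_R+r_S) = −k₁/(k₁+k₂·C_A).
Integrating from C_{A0} to C_A: C_R = (0.0812/3.22)·ln[(0.0812+3.22·3.94)/(0.0812+3.22·1.47)] = 0.02522·ln(12.77/4.826) = 0.02453 mol·L⁻¹.
C_S = (C_{A0}−C_A)−C_R = 2.442 mol·L⁻¹; S̃_{R/S} = 0.02453/2.442 = 0.0100.

0.0100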